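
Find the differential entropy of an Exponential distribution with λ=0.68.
1.3857 nats

We have X ~ Exponential(λ=0.68).

The differential entropy measures the uncertainty or information content of the distribution.

For an Exponential distribution with λ=0.68:
h(X) = 1.3857 nats

(In bits, this would be 1.9991 bits.)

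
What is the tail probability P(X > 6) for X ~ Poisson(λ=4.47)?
0.165125

We have X ~ Poisson(λ=4.47).

P(X > 6) = 1 - P(X ≤ 6)
                = 1 - F(6)
                = 1 - 0.834875
                = 0.165125

So there's approximately a 16.5% chance that X exceeds 6.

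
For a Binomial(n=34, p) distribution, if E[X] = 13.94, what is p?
p = 0.41

For a Binomial(n, p) distribution:
E[X] = n × p

Given n = 34 and E[X] = 13.94:
13.94 = 34 × p
p = 13.94 / 34 = 0.41

Verification: Binomial(34, 0.41) has E[X] = 13.94 ✓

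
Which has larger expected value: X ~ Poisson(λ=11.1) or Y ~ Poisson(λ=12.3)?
Y has larger mean (12.3000 > 11.1000)

Compute the expected value for each distribution:

X ~ Poisson(λ=11.1):
E[X] = 11.1000

Y ~ Poisson(λ=12.3):
E[Y] = 12.3000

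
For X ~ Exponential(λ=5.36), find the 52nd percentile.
0.1369

We have X ~ Exponential(λ=5.36).

We want to find x such that P(X ≤ x) = 0.52.

This is the 52nd percentile, which means 52% of values fall below this point.

Using the inverse CDF (quantile function):
x = F⁻¹(0.52) = 0.1369

Verification: P(X ≤ 0.1369) = 0.52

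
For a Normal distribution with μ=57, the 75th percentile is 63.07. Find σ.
σ = 8.9994

For X ~ Normal(μ, σ), the p-th percentile satisfies x = μ + z_p × σ,
where z_p = Φ⁻¹(p) is the standard normal quantile.

Step 1: z_{0.75} = Φ⁻¹(0.75) = 0.6745

Step 2: Solve for σ:
63.07 = 57 + 0.6745 × σ
σ = (63.07 - 57) / 0.6745
σ = 6.07 / 0.6745
σ = 8.9994

Verification: μ + z × σ = 57 + 0.6745 × 8.9994 = 63.07 ✓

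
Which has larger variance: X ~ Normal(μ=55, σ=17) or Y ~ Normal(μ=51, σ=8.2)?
X has larger variance (289.0000 > 67.2400)

Compute the variance for each distribution:

X ~ Normal(μ=55, σ=17):
Var(X) = 289.0000

Y ~ Normal(μ=51, σ=8.2):
Var(Y) = 67.2400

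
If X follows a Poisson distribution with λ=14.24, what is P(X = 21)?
0.021430

We have X ~ Poisson(λ=14.24).

For a Poisson distribution, the PMF gives us the probability of each outcome.

Using the PMF formula:
P(X = 21) = 0.021430

Rounded to 4 decimal places: 0.0214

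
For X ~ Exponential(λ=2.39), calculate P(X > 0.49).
0.310026

We have X ~ Exponential(λ=2.39).

P(X > 0.49) = 1 - P(X ≤ 0.49)
                = 1 - F(0.49)
                = 1 - 0.689974
                = 0.310026

So there's approximately a 31.0% chance that X exceeds 0.49.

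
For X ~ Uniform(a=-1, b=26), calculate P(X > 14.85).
0.412963

We have X ~ Uniform(a=-1, b=26).

P(X > 14.85) = 1 - P(X ≤ 14.85)
                = 1 - F(14.85)
                = 1 - 0.587037
                = 0.412963

So there's approximately a 41.3% chance that X exceeds 14.85.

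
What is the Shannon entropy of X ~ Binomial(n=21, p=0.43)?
2.2376 nats

We have X ~ Binomial(n=21, p=0.43).

The Shannon entropy measures the uncertainty or information content of the distribution.

For a Binomial distribution with n=21, p=0.43:
H(X) = 2.2376 nats

(In bits, this would be 3.2282 bits.)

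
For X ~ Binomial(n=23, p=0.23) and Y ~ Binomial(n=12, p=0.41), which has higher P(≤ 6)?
Y has higher probability (P(Y ≤ 6) = 0.8235 > P(X ≤ 6) = 0.7348)

Compute P(≤ 6) for each distribution:

X ~ Binomial(n=23, p=0.23):
P(X ≤ 6) = 0.7348

Y ~ Binomial(n=12, p=0.41):
P(Y ≤ 6) = 0.8235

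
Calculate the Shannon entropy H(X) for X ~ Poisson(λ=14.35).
2.7448 nats

We have X ~ Poisson(λ=14.35).

The Shannon entropy measures the uncertainty or information content of the distribution.

For a Poisson distribution with λ=14.35:
H(X) = 2.7448 nats

(In bits, this would be 3.9599 bits.)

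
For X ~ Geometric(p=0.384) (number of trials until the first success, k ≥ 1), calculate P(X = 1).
0.384000

We have X ~ Geometric(p=0.384) (number of trials until the first success, k ≥ 1).

For a Geometric distribution, the PMF gives us the probability of each outcome.

Using the PMF formula:
P(X = 1) = 0.384000

Rounded to 4 decimal places: 0.3840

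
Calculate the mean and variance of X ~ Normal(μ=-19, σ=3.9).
E[X] = -19.0000, Var(X) = 15.2100

We have X ~ Normal(μ=-19, σ=3.9).

For a Normal distribution with μ=-19, σ=3.9:

Expected value:
E[X] = -19.0000

Variance:
Var(X) = 15.2100

Standard deviation:
σ = √Var(X) = 3.9000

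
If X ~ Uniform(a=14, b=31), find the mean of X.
22.5000

We have X ~ Uniform(a=14, b=31).

For a Uniform distribution with a=14, b=31:
E[X] = 22.5000

This is the expected (average) value of X.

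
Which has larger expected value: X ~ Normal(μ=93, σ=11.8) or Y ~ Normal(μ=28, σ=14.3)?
X has larger mean (93.0000 > 28.0000)

Compute the expected value for each distribution:

X ~ Normal(μ=93, σ=11.8):
E[X] = 93.0000

Y ~ Normal(μ=28, σ=14.3):
E[Y] = 28.0000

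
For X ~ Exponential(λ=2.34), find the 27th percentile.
0.1345

We have X ~ Exponential(λ=2.34).

We want to find x such that P(X ≤ x) = 0.27.

This is the 27th percentile, which means 27% of values fall below this point.

Using the inverse CDF (quantile function):
x = F⁻¹(0.27) = 0.1345

Verification: P(X ≤ 0.1345) = 0.27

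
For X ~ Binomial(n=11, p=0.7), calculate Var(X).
2.3100

We have X ~ Binomial(n=11, p=0.7).

For a Binomial distribution with n=11, p=0.7:
Var(X) = 2.3100

The variance measures the spread of the distribution around the mean.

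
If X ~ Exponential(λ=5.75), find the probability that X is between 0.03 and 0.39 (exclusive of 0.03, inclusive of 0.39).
0.735366

We have X ~ Exponential(λ=5.75).

To find P(0.03 < X ≤ 0.39), we use:
P(0.03 < X ≤ 0.39) = P(X ≤ 0.39) - P(X ≤ 0.03)
                 = F(0.39) - F(0.03)
                 = 0.893807 - 0.158442
                 = 0.735366

So there's approximately a 73.5% chance that X falls in this range.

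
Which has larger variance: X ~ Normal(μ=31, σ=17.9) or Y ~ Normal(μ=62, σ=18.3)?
Y has larger variance (334.8900 > 320.4100)

Compute the variance for each distribution:

X ~ Normal(μ=31, σ=17.9):
Var(X) = 320.4100

Y ~ Normal(μ=62, σ=18.3):
Var(Y) = 334.8900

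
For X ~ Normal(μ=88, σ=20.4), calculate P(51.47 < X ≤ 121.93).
0.915196

We have X ~ Normal(μ=88, σ=20.4).

To find P(51.47 < X ≤ 121.93), we use:
P(51.47 < X ≤ 121.93) = P(X ≤ 121.93) - P(X ≤ 51.47)
                 = F(121.93) - F(51.47)
                 = 0.951867 - 0.036672
                 = 0.915196

So there's approximately a 91.5% chance that X falls in this range.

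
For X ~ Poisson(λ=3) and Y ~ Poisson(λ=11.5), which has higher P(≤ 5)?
X has higher probability (P(X ≤ 5) = 0.9161 > P(Y ≤ 5) = 0.0277)

Compute P(≤ 5) for each distribution:

X ~ Poisson(λ=3):
P(X ≤ 5) = 0.9161

Y ~ Poisson(λ=11.5):
P(Y ≤ 5) = 0.0277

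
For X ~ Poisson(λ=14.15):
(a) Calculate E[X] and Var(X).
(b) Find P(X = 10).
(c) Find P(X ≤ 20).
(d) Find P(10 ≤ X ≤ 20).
(a) E[X] = 14.1500, Var(X) = 14.1500
(b) P(X = 10) = 0.063465
(c) P(X ≤ 20) = 0.947663
(d) P(10 ≤ X ≤ 20) = 0.845177

We have X ~ Poisson(λ=14.15).

(a) Moments:
E[X] = 14.1500
Var(X) = 14.1500
σ = √Var(X) = 3.7616

(b) Point probability using PMF:
P(X = 10) = 0.063465

(c) Cumulative probability using CDF:
P(X ≤ 20) = F(20) = 0.947663

(d) Range probability:
P(10 ≤ X ≤ 20) = P(X ≤ 20) - P(X ≤ 9)
                   = F(20) - F(9)
                   = 0.947663 - 0.102486
                   = 0.845177

This means approximately 84.5% of outcomes fall in the interval [10, 20].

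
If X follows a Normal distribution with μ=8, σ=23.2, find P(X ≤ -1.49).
0.341251

We have X ~ Normal(μ=8, σ=23.2).

The CDF gives us P(X ≤ k).

Using the CDF:
P(X ≤ -1.49) = 0.341251

This means there's approximately a 34.1% chance that X is at most -1.49.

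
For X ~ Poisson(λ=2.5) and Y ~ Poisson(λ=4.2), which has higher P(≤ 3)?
X has higher probability (P(X ≤ 3) = 0.7576 > P(Y ≤ 3) = 0.3954)

Compute P(≤ 3) for each distribution:

X ~ Poisson(λ=2.5):
P(X ≤ 3) = 0.7576

Y ~ Poisson(λ=4.2):
P(Y ≤ 3) = 0.3954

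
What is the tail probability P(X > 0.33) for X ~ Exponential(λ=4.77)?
0.207194

We have X ~ Exponential(λ=4.77).

P(X > 0.33) = 1 - P(X ≤ 0.33)
                = 1 - F(0.33)
                = 1 - 0.792806
                = 0.207194

So there's approximately a 20.7% chance that X exceeds 0.33.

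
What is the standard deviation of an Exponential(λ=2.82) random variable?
0.3546

We have X ~ Exponential(λ=2.82).

For an Exponential distribution with λ=2.82:
σ = √Var(X) = 0.3546

The standard deviation is the square root of the variance.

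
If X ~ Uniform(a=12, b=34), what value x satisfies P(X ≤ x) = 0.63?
25.8600

We have X ~ Uniform(a=12, b=34).

We want to find x such that P(X ≤ x) = 0.63.

This is the 63rd percentile, which means 63% of values fall below this point.

Using the inverse CDF (quantile function):
x = F⁻¹(0.63) = 25.8600

Verification: P(X ≤ 25.8600) = 0.63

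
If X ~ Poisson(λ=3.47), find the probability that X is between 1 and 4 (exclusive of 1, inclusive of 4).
0.592004

We have X ~ Poisson(λ=3.47).

To find P(1 < X ≤ 4), we use:
P(1 < X ≤ 4) = P(X ≤ 4) - P(X ≤ 1)
                 = F(4) - F(1)
                 = 0.731097 - 0.139093
                 = 0.592004

So there's approximately a 59.2% chance that X falls in this range.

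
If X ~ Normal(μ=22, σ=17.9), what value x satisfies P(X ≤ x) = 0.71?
31.9056

We have X ~ Normal(μ=22, σ=17.9).

We want to find x such that P(X ≤ x) = 0.71.

This is the 71st percentile, which means 71% of values fall below this point.

Using the inverse CDF (quantile function):
x = F⁻¹(0.71) = 31.9056

Verification: P(X ≤ 31.9056) = 0.71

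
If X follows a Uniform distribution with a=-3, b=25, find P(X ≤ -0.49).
0.089643

We have X ~ Uniform(a=-3, b=25).

The CDF gives us P(X ≤ k).

Using the CDF:
P(X ≤ -0.49) = 0.089643

This means there's approximately a 9.0% chance that X is at most -0.49.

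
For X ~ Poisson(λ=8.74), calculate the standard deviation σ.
2.9563

We have X ~ Poisson(λ=8.74).

For a Poisson distribution with λ=8.74:
σ = √Var(X) = 2.9563

The standard deviation is the square root of the variance.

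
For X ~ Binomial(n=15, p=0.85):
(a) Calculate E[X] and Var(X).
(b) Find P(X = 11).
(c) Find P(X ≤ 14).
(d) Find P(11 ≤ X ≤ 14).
(a) E[X] = 12.7500, Var(X) = 1.9125
(b) P(X = 11) = 0.115639
(c) P(X ≤ 14) = 0.912646
(d) P(11 ≤ X ≤ 14) = 0.850940

We have X ~ Binomial(n=15, p=0.85).

(a) Moments:
E[X] = 12.7500
Var(X) = 1.9125
σ = √Var(X) = 1.3829

(b) Point probability using PMF:
P(X = 11) = 0.115639

(c) Cumulative probability using CDF:
P(X ≤ 14) = F(14) = 0.912646

(d) Range probability:
P(11 ≤ X ≤ 14) = P(X ≤ 14) - P(X ≤ 10)
                   = F(14) - F(10)
                   = 0.912646 - 0.061705
                   = 0.850940

This means approximately 85.1% of outcomes fall in the interval [11, 14].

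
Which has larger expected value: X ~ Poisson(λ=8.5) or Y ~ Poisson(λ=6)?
X has larger mean (8.5000 > 6.0000)

Compute the expected value for each distribution:

X ~ Poisson(λ=8.5):
E[X] = 8.5000

Y ~ Poisson(λ=6):
E[Y] = 6.0000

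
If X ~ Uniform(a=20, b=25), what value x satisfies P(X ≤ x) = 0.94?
24.7000

We have X ~ Uniform(a=20, b=25).

We want to find x such that P(X ≤ x) = 0.94.

This is the 94th percentile, which means 94% of values fall below this point.

Using the inverse CDF (quantile function):
x = F⁻¹(0.94) = 24.7000

Verification: P(X ≤ 24.7000) = 0.94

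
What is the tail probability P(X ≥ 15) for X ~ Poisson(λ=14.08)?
0.438042

We have X ~ Poisson(λ=14.08).

For discrete distributions, P(X ≥ 15) = 1 - P(X ≤ 14).

P(X ≤ 14) = 0.561958
P(X ≥ 15) = 1 - 0.561958 = 0.438042

So there's approximately a 43.8% chance that X is at least 15.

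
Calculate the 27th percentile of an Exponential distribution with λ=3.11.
0.1012

We have X ~ Exponential(λ=3.11).

We want to find x such that P(X ≤ x) = 0.27.

This is the 27th percentile, which means 27% of values fall below this point.

Using the inverse CDF (quantile function):
x = F⁻¹(0.27) = 0.1012

Verification: P(X ≤ 0.1012) = 0.27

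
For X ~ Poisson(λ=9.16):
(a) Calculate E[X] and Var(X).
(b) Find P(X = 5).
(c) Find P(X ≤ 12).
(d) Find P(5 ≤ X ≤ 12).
(a) E[X] = 9.1600, Var(X) = 9.1600
(b) P(X = 5) = 0.056514
(c) P(X ≤ 12) = 0.863823
(d) P(5 ≤ X ≤ 12) = 0.814023

We have X ~ Poisson(λ=9.16).

(a) Moments:
E[X] = 9.1600
Var(X) = 9.1600
σ = √Var(X) = 3.0265

(b) Point probability using PMF:
P(X = 5) = 0.056514

(c) Cumulative probability using CDF:
P(X ≤ 12) = F(12) = 0.863823

(d) Range probability:
P(5 ≤ X ≤ 12) = P(X ≤ 12) - P(X ≤ 4)
                   = F(12) - F(4)
                   = 0.863823 - 0.049800
                   = 0.814023

This means approximately 81.4% of outcomes fall in the interval [5, 12].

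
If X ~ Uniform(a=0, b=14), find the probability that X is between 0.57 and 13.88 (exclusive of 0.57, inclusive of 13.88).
0.950714

We have X ~ Uniform(a=0, b=14).

To find P(0.57 < X ≤ 13.88), we use:
P(0.57 < X ≤ 13.88) = P(X ≤ 13.88) - P(X ≤ 0.57)
                 = F(13.88) - F(0.57)
                 = 0.991429 - 0.040714
                 = 0.950714

So there's approximately a 95.1% chance that X falls in this range.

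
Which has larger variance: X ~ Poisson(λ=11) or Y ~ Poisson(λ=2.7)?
X has larger variance (11.0000 > 2.7000)

Compute the variance for each distribution:

X ~ Poisson(λ=11):
Var(X) = 11.0000

Y ~ Poisson(λ=2.7):
Var(Y) = 2.7000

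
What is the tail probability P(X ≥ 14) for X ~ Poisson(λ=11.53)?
0.269968

We have X ~ Poisson(λ=11.53).

For discrete distributions, P(X ≥ 14) = 1 - P(X ≤ 13).

P(X ≤ 13) = 0.730032
P(X ≥ 14) = 1 - 0.730032 = 0.269968

So there's approximately a 27.0% chance that X is at least 14.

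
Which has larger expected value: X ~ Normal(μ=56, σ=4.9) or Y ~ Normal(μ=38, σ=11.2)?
X has larger mean (56.0000 > 38.0000)

Compute the expected value for each distribution:

X ~ Normal(μ=56, σ=4.9):
E[X] = 56.0000

Y ~ Normal(μ=38, σ=11.2):
E[Y] = 38.0000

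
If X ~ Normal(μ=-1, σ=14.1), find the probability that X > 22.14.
0.050385

We have X ~ Normal(μ=-1, σ=14.1).

P(X > 22.14) = 1 - P(X ≤ 22.14)
                = 1 - F(22.14)
                = 1 - 0.949615
                = 0.050385

So there's approximately a 5.0% chance that X exceeds 22.14.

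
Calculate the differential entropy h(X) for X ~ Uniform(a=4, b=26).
3.0910 nats

We have X ~ Uniform(a=4, b=26).

The differential entropy measures the uncertainty or information content of the distribution.

For a Uniform distribution with a=4, b=26:
h(X) = 3.0910 nats

(In bits, this would be 4.4594 bits.)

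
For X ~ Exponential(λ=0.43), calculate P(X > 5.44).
0.096405

We have X ~ Exponential(λ=0.43).

P(X > 5.44) = 1 - P(X ≤ 5.44)
                = 1 - F(5.44)
                = 1 - 0.903595
                = 0.096405

So there's approximately a 9.6% chance that X exceeds 5.44.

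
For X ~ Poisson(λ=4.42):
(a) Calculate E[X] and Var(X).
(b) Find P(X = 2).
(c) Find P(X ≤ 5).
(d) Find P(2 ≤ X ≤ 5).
(a) E[X] = 4.4200, Var(X) = 4.4200
(b) P(X = 2) = 0.117553
(c) P(X ≤ 5) = 0.716532
(d) P(2 ≤ X ≤ 5) = 0.651307

We have X ~ Poisson(λ=4.42).

(a) Moments:
E[X] = 4.4200
Var(X) = 4.4200
σ = √Var(X) = 2.1024

(b) Point probability using PMF:
P(X = 2) = 0.117553

(c) Cumulative probability using CDF:
P(X ≤ 5) = F(5) = 0.716532

(d) Range probability:
P(2 ≤ X ≤ 5) = P(X ≤ 5) - P(X ≤ 1)
                   = F(5) - F(1)
                   = 0.716532 - 0.065226
                   = 0.651307

This means approximately 65.1% of outcomes fall in the interval [2, 5].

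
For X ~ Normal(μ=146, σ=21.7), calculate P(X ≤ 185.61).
0.966026

We have X ~ Normal(μ=146, σ=21.7).

The CDF gives us P(X ≤ k).

Using the CDF:
P(X ≤ 185.61) = 0.966026

This means there's approximately a 96.6% chance that X is at most 185.61.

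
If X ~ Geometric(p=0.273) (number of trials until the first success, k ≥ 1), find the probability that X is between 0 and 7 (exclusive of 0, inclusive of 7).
0.892665

We have X ~ Geometric(p=0.273) (number of trials until the first success, k ≥ 1).

To find P(0 < X ≤ 7), we use:
P(0 < X ≤ 7) = P(X ≤ 7) - P(X ≤ 0)
                 = F(7) - F(0)
                 = 0.892665 - 0.000000
                 = 0.892665

So there's approximately a 89.3% chance that X falls in this range.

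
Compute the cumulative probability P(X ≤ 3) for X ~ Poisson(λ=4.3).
0.377154

We have X ~ Poisson(λ=4.3).

The CDF gives us P(X ≤ k).

Using the CDF:
P(X ≤ 3) = 0.377154

This means there's approximately a 37.7% chance that X is at most 3.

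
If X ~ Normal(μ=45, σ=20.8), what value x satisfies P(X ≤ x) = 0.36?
37.5441

We have X ~ Normal(μ=45, σ=20.8).

We want to find x such that P(X ≤ x) = 0.36.

This is the 36th percentile, which means 36% of values fall below this point.

Using the inverse CDF (quantile function):
x = F⁻¹(0.36) = 37.5441

Verification: P(X ≤ 37.5441) = 0.36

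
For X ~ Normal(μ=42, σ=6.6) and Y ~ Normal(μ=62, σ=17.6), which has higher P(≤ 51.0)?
X has higher probability (P(X ≤ 51.0) = 0.9137 > P(Y ≤ 51.0) = 0.2660)

Compute P(≤ 51.0) for each distribution:

X ~ Normal(μ=42, σ=6.6):
P(X ≤ 51.0) = 0.9137

Y ~ Normal(μ=62, σ=17.6):
P(Y ≤ 51.0) = 0.2660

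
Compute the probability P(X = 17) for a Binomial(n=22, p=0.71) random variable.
0.159919

We have X ~ Binomial(n=22, p=0.71).

For a Binomial distribution, the PMF gives us the probability of each outcome.

Using the PMF formula:
P(X = 17) = 0.159919

Rounded to 4 decimal places: 0.1599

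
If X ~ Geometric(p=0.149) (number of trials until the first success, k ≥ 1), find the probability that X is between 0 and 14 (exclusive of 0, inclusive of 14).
0.895525

We have X ~ Geometric(p=0.149) (number of trials until the first success, k ≥ 1).

To find P(0 < X ≤ 14), we use:
P(0 < X ≤ 14) = P(X ≤ 14) - P(X ≤ 0)
                 = F(14) - F(0)
                 = 0.895525 - 0.000000
                 = 0.895525

So there's approximately a 89.6% chance that X falls in this range.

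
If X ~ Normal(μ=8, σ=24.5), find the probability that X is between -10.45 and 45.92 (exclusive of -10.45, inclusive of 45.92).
0.713453

We have X ~ Normal(μ=8, σ=24.5).

To find P(-10.45 < X ≤ 45.92), we use:
P(-10.45 < X ≤ 45.92) = P(X ≤ 45.92) - P(X ≤ -10.45)
                 = F(45.92) - F(-10.45)
                 = 0.939159 - 0.225707
                 = 0.713453

So there's approximately a 71.3% chance that X falls in this range.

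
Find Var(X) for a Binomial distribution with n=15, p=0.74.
2.8860

We have X ~ Binomial(n=15, p=0.74).

For a Binomial distribution with n=15, p=0.74:
Var(X) = 2.8860

The variance measures the spread of the distribution around the mean.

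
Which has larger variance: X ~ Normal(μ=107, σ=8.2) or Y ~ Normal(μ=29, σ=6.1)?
X has larger variance (67.2400 > 37.2100)

Compute the variance for each distribution:

X ~ Normal(μ=107, σ=8.2):
Var(X) = 67.2400

Y ~ Normal(μ=29, σ=6.1):
Var(Y) = 37.2100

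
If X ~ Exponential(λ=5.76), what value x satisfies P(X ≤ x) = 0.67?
0.1925

We have X ~ Exponential(λ=5.76).

We want to find x such that P(X ≤ x) = 0.67.

This is the 67th percentile, which means 67% of values fall below this point.

Using the inverse CDF (quantile function):
x = F⁻¹(0.67) = 0.1925

Verification: P(X ≤ 0.1925) = 0.67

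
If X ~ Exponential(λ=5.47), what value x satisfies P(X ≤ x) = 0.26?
0.0550

We have X ~ Exponential(λ=5.47).

We want to find x such that P(X ≤ x) = 0.26.

This is the 26th percentile, which means 26% of values fall below this point.

Using the inverse CDF (quantile function):
x = F⁻¹(0.26) = 0.0550

Verification: P(X ≤ 0.0550) = 0.26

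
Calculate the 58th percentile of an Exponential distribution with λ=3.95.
0.2196

We have X ~ Exponential(λ=3.95).

We want to find x such that P(X ≤ x) = 0.58.

This is the 58th percentile, which means 58% of values fall below this point.

Using the inverse CDF (quantile function):
x = F⁻¹(0.58) = 0.2196

Verification: P(X ≤ 0.2196) = 0.58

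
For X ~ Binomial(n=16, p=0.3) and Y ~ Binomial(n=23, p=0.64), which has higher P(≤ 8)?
X has higher probability (P(X ≤ 8) = 0.9743 > P(Y ≤ 8) = 0.0042)

Compute P(≤ 8) for each distribution:

X ~ Binomial(n=16, p=0.3):
P(X ≤ 8) = 0.9743

Y ~ Binomial(n=23, p=0.64):
P(Y ≤ 8) = 0.0042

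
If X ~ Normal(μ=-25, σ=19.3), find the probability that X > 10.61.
0.032513

We have X ~ Normal(μ=-25, σ=19.3).

P(X > 10.61) = 1 - P(X ≤ 10.61)
                = 1 - F(10.61)
                = 1 - 0.967487
                = 0.032513

So there's approximately a 3.3% chance that X exceeds 10.61.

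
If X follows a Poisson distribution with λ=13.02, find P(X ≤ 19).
0.956786

We have X ~ Poisson(λ=13.02).

The CDF gives us P(X ≤ k).

Using the CDF:
P(X ≤ 19) = 0.956786

This means there's approximately a 95.7% chance that X is at most 19.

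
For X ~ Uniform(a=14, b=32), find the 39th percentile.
21.0200

We have X ~ Uniform(a=14, b=32).

We want to find x such that P(X ≤ x) = 0.39.

This is the 39th percentile, which means 39% of values fall below this point.

Using the inverse CDF (quantile function):
x = F⁻¹(0.39) = 21.0200

Verification: P(X ≤ 21.0200) = 0.39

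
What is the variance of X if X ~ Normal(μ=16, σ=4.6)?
21.1600

We have X ~ Normal(μ=16, σ=4.6).

For a Normal distribution with μ=16, σ=4.6:
Var(X) = 21.1600

The variance measures the spread of the distribution around the mean.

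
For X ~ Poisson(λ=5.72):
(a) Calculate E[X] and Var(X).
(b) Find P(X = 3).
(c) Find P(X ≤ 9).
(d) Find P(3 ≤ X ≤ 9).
(a) E[X] = 5.7200, Var(X) = 5.7200
(b) P(X = 3) = 0.102299
(c) P(X ≤ 9) = 0.934004
(d) P(3 ≤ X ≤ 9) = 0.858311

We have X ~ Poisson(λ=5.72).

(a) Moments:
E[X] = 5.7200
Var(X) = 5.7200
σ = √Var(X) = 2.3917

(b) Point probability using PMF:
P(X = 3) = 0.102299

(c) Cumulative probability using CDF:
P(X ≤ 9) = F(9) = 0.934004

(d) Range probability:
P(3 ≤ X ≤ 9) = P(X ≤ 9) - P(X ≤ 2)
                   = F(9) - F(2)
                   = 0.934004 - 0.075693
                   = 0.858311

This means approximately 85.8% of outcomes fall in the interval [3, 9].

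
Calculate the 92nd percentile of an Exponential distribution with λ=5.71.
0.4423

We have X ~ Exponential(λ=5.71).

We want to find x such that P(X ≤ x) = 0.92.

This is the 92nd percentile, which means 92% of values fall below this point.

Using the inverse CDF (quantile function):
x = F⁻¹(0.92) = 0.4423

Verification: P(X ≤ 0.4423) = 0.92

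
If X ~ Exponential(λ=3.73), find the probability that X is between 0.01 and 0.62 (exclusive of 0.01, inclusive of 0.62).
0.864384

We have X ~ Exponential(λ=3.73).

To find P(0.01 < X ≤ 0.62), we use:
P(0.01 < X ≤ 0.62) = P(X ≤ 0.62) - P(X ≤ 0.01)
                 = F(0.62) - F(0.01)
                 = 0.900996 - 0.036613
                 = 0.864384

So there's approximately a 86.4% chance that X falls in this range.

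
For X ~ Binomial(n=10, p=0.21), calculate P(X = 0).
0.094683

We have X ~ Binomial(n=10, p=0.21).

For a Binomial distribution, the PMF gives us the probability of each outcome.

Using the PMF formula:
P(X = 0) = 0.094683

Rounded to 4 decimal places: 0.0947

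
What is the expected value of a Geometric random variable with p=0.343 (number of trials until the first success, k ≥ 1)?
2.9155

We have X ~ Geometric(p=0.343) (number of trials until the first success, k ≥ 1).

For a Geometric distribution with p=0.343 (number of trials until the first success, k ≥ 1):
E[X] = 2.9155

This is the expected (average) value of X.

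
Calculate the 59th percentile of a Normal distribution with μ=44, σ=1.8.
44.4096

We have X ~ Normal(μ=44, σ=1.8).

We want to find x such that P(X ≤ x) = 0.59.

This is the 59th percentile, which means 59% of values fall below this point.

Using the inverse CDF (quantile function):
x = F⁻¹(0.59) = 44.4096

Verification: P(X ≤ 44.4096) = 0.59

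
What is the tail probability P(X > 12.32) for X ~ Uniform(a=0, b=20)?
0.384000

We have X ~ Uniform(a=0, b=20).

P(X > 12.32) = 1 - P(X ≤ 12.32)
                = 1 - F(12.32)
                = 1 - 0.616000
                = 0.384000

So there's approximately a 38.4% chance that X exceeds 12.32.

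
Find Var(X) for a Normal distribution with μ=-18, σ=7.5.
56.2500

We have X ~ Normal(μ=-18, σ=7.5).

For a Normal distribution with μ=-18, σ=7.5:
Var(X) = 56.2500

The variance measures the spread of the distribution around the mean.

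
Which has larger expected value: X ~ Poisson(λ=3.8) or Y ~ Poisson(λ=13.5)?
Y has larger mean (13.5000 > 3.8000)

Compute the expected value for each distribution:

X ~ Poisson(λ=3.8):
E[X] = 3.8000

Y ~ Poisson(λ=13.5):
E[Y] = 13.5000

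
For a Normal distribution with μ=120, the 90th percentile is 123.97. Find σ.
σ = 3.0978

For X ~ Normal(μ, σ), the p-th percentile satisfies x = μ + z_p × σ,
where z_p = Φ⁻¹(p) is the standard normal quantile.

Step 1: z_{0.9} = Φ⁻¹(0.9) = 1.2816

Step 2: Solve for σ:
123.97 = 120 + 1.2816 × σ
σ = (123.97 - 120) / 1.2816
σ = 3.97 / 1.2816
σ = 3.0978

Verification: μ + z × σ = 120 + 1.2816 × 3.0978 = 123.97 ✓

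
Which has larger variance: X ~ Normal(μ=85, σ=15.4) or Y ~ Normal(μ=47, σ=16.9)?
Y has larger variance (285.6100 > 237.1600)

Compute the variance for each distribution:

X ~ Normal(μ=85, σ=15.4):
Var(X) = 237.1600

Y ~ Normal(μ=47, σ=16.9):
Var(Y) = 285.6100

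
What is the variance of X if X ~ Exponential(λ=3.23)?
0.0959

We have X ~ Exponential(λ=3.23).

For an Exponential distribution with λ=3.23:
Var(X) = 0.0959

The variance measures the spread of the distribution around the mean.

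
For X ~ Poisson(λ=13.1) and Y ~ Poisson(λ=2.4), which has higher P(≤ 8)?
Y has higher probability (P(Y ≤ 8) = 0.9991 > P(X ≤ 8) = 0.0953)

Compute P(≤ 8) for each distribution:

X ~ Poisson(λ=13.1):
P(X ≤ 8) = 0.0953

Y ~ Poisson(λ=2.4):
P(Y ≤ 8) = 0.9991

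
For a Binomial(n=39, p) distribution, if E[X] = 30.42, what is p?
p = 0.78

For a Binomial(n, p) distribution:
E[X] = n × p

Given n = 39 and E[X] = 30.42:
30.42 = 39 × p
p = 30.42 / 39 = 0.78

Verification: Binomial(39, 0.78) has E[X] = 30.42 ✓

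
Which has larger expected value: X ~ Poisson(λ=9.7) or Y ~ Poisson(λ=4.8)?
X has larger mean (9.7000 > 4.8000)

Compute the expected value for each distribution:

X ~ Poisson(λ=9.7):
E[X] = 9.7000

Y ~ Poisson(λ=4.8):
E[Y] = 4.8000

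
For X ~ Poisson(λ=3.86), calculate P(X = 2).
0.156952

We have X ~ Poisson(λ=3.86).

For a Poisson distribution, the PMF gives us the probability of each outcome.

Using the PMF formula:
P(X = 2) = 0.156952

Rounded to 4 decimal places: 0.1570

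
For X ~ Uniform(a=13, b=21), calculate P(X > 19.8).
0.150000

We have X ~ Uniform(a=13, b=21).

P(X > 19.8) = 1 - P(X ≤ 19.8)
                = 1 - F(19.8)
                = 1 - 0.850000
                = 0.150000

So there's approximately a 15.0% chance that X exceeds 19.8.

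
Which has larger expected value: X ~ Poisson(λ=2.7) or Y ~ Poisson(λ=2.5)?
X has larger mean (2.7000 > 2.5000)

Compute the expected value for each distribution:

X ~ Poisson(λ=2.7):
E[X] = 2.7000

Y ~ Poisson(λ=2.5):
E[Y] = 2.5000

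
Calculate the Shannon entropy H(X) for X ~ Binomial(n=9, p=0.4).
1.8002 nats

We have X ~ Binomial(n=9, p=0.4).

The Shannon entropy measures the uncertainty or information content of the distribution.

For a Binomial distribution with n=9, p=0.4:
H(X) = 1.8002 nats

(In bits, this would be 2.5971 bits.)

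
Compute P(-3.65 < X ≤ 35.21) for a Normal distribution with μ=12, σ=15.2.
0.785019

We have X ~ Normal(μ=12, σ=15.2).

To find P(-3.65 < X ≤ 35.21), we use:
P(-3.65 < X ≤ 35.21) = P(X ≤ 35.21) - P(X ≤ -3.65)
                 = F(35.21) - F(-3.65)
                 = 0.936616 - 0.151598
                 = 0.785019

So there's approximately a 78.5% chance that X falls in this range.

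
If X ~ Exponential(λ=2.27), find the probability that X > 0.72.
0.195069

We have X ~ Exponential(λ=2.27).

P(X > 0.72) = 1 - P(X ≤ 0.72)
                = 1 - F(0.72)
                = 1 - 0.804931
                = 0.195069

So there's approximately a 19.5% chance that X exceeds 0.72.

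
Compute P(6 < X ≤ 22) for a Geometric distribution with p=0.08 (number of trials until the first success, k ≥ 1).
0.446645

We have X ~ Geometric(p=0.08) (number of trials until the first success, k ≥ 1).

To find P(6 < X ≤ 22), we use:
P(6 < X ≤ 22) = P(X ≤ 22) - P(X ≤ 6)
                 = F(22) - F(6)
                 = 0.840290 - 0.393645
                 = 0.446645

So there's approximately a 44.7% chance that X falls in this range.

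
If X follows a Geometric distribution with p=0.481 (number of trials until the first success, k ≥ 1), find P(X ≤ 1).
0.481000

We have X ~ Geometric(p=0.481) (number of trials until the first success, k ≥ 1).

The CDF gives us P(X ≤ k).

Using the CDF:
P(X ≤ 1) = 0.481000

This means there's approximately a 48.1% chance that X is at most 1.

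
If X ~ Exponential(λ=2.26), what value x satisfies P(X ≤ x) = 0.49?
0.2979

We have X ~ Exponential(λ=2.26).

We want to find x such that P(X ≤ x) = 0.49.

This is the 49th percentile, which means 49% of values fall below this point.

Using the inverse CDF (quantile function):
x = F⁻¹(0.49) = 0.2979

Verification: P(X ≤ 0.2979) = 0.49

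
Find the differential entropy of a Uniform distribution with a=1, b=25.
3.1781 nats

We have X ~ Uniform(a=1, b=25).

The differential entropy measures the uncertainty or information content of the distribution.

For a Uniform distribution with a=1, b=25:
h(X) = 3.1781 nats

(In bits, this would be 4.5850 bits.)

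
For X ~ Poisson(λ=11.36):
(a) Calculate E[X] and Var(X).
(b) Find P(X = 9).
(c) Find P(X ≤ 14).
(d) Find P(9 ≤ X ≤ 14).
(a) E[X] = 11.3600, Var(X) = 11.3600
(b) P(X = 9) = 0.101171
(c) P(X ≤ 14) = 0.826593
(d) P(9 ≤ X ≤ 14) = 0.625013

We have X ~ Poisson(λ=11.36).

(a) Moments:
E[X] = 11.3600
Var(X) = 11.3600
σ = √Var(X) = 3.3705

(b) Point probability using PMF:
P(X = 9) = 0.101171

(c) Cumulative probability using CDF:
P(X ≤ 14) = F(14) = 0.826593

(d) Range probability:
P(9 ≤ X ≤ 14) = P(X ≤ 14) - P(X ≤ 8)
                   = F(14) - F(8)
                   = 0.826593 - 0.201580
                   = 0.625013

This means approximately 62.5% of outcomes fall in the interval [9, 14].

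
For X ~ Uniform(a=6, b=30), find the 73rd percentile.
23.5200

We have X ~ Uniform(a=6, b=30).

We want to find x such that P(X ≤ x) = 0.73.

This is the 73rd percentile, which means 73% of values fall below this point.

Using the inverse CDF (quantile function):
x = F⁻¹(0.73) = 23.5200

Verification: P(X ≤ 23.5200) = 0.73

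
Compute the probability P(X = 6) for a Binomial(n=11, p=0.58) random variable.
0.229856

We have X ~ Binomial(n=11, p=0.58).

For a Binomial distribution, the PMF gives us the probability of each outcome.

Using the PMF formula:
P(X = 6) = 0.229856

Rounded to 4 decimal places: 0.2299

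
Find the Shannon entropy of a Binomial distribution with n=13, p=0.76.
1.8364 nats

We have X ~ Binomial(n=13, p=0.76).

The Shannon entropy measures the uncertainty or information content of the distribution.

For a Binomial distribution with n=13, p=0.76:
H(X) = 1.8364 nats

(In bits, this would be 2.6493 bits.)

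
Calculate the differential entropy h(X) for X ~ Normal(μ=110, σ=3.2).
2.5821 nats

We have X ~ Normal(μ=110, σ=3.2).

The differential entropy measures the uncertainty or information content of the distribution.

For a Normal distribution with μ=110, σ=3.2:
h(X) = 2.5821 nats

(In bits, this would be 3.7252 bits.)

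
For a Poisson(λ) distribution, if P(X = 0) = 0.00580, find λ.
λ = 5.1499

For a Poisson(λ) distribution, the PMF at 0 is:
P(X = 0) = λ^0 e^(-λ) / 0! = e^(-λ)

Given P(X = 0) = 0.00580:
e^(-λ) = 0.00580
-λ = ln(0.00580)
λ = -ln(0.00580) = 5.1499

Verification: e^(-5.1499) = 0.00580 ✓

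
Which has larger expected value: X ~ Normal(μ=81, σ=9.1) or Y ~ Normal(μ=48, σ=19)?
X has larger mean (81.0000 > 48.0000)

Compute the expected value for each distribution:

X ~ Normal(μ=81, σ=9.1):
E[X] = 81.0000

Y ~ Normal(μ=48, σ=19):
E[Y] = 48.0000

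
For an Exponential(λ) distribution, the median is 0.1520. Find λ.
λ = 4.5602

For X ~ Exponential(λ), the CDF is F(x) = 1 - e^(-λx).
The median m satisfies F(m) = 0.5:
1 - e^(-λm) = 0.5
e^(-λm) = 0.5
λm = ln(2)
m = ln(2) / λ

Given m = 0.1520:
λ = ln(2) / 0.1520 = 0.693147 / 0.1520 = 4.5602

Verification: ln(2) / 4.5602 = 0.1520 ✓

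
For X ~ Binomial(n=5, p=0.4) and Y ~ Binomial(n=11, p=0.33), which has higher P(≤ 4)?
X has higher probability (P(X ≤ 4) = 0.9898 > P(Y ≤ 4) = 0.7193)

Compute P(≤ 4) for each distribution:

X ~ Binomial(n=5, p=0.4):
P(X ≤ 4) = 0.9898

Y ~ Binomial(n=11, p=0.33):
P(Y ≤ 4) = 0.7193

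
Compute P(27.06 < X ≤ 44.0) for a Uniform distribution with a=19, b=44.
0.677600

We have X ~ Uniform(a=19, b=44).

To find P(27.06 < X ≤ 44.0), we use:
P(27.06 < X ≤ 44.0) = P(X ≤ 44.0) - P(X ≤ 27.06)
                 = F(44.0) - F(27.06)
                 = 1.000000 - 0.322400
                 = 0.677600

So there's approximately a 67.8% chance that X falls in this range.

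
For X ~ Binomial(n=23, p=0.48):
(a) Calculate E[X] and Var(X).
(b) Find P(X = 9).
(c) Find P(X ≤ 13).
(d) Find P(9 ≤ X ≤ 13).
(a) E[X] = 11.0400, Var(X) = 5.7408
(b) P(X = 9) = 0.116826
(c) P(X ≤ 13) = 0.847693
(d) P(9 ≤ X ≤ 13) = 0.703281

We have X ~ Binomial(n=23, p=0.48).

(a) Moments:
E[X] = 11.0400
Var(X) = 5.7408
σ = √Var(X) = 2.3960

(b) Point probability using PMF:
P(X = 9) = 0.116826

(c) Cumulative probability using CDF:
P(X ≤ 13) = F(13) = 0.847693

(d) Range probability:
P(9 ≤ X ≤ 13) = P(X ≤ 13) - P(X ≤ 8)
                   = F(13) - F(8)
                   = 0.847693 - 0.144412
                   = 0.703281

This means approximately 70.3% of outcomes fall in the interval [9, 13].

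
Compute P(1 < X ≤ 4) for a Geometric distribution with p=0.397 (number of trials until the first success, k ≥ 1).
0.470788

We have X ~ Geometric(p=0.397) (number of trials until the first success, k ≥ 1).

To find P(1 < X ≤ 4), we use:
P(1 < X ≤ 4) = P(X ≤ 4) - P(X ≤ 1)
                 = F(4) - F(1)
                 = 0.867788 - 0.397000
                 = 0.470788

So there's approximately a 47.1% chance that X falls in this range.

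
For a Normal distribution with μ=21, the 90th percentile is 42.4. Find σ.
σ = 16.6985

For X ~ Normal(μ, σ), the p-th percentile satisfies x = μ + z_p × σ,
where z_p = Φ⁻¹(p) is the standard normal quantile.

Step 1: z_{0.9} = Φ⁻¹(0.9) = 1.2816

Step 2: Solve for σ:
42.4 = 21 + 1.2816 × σ
σ = (42.4 - 21) / 1.2816
σ = 21.40 / 1.2816
σ = 16.6985

Verification: μ + z × σ = 21 + 1.2816 × 16.6985 = 42.40 ✓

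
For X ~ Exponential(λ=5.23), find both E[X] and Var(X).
E[X] = 0.1912, Var(X) = 0.0366

We have X ~ Exponential(λ=5.23).

For an Exponential distribution with λ=5.23:

Expected value:
E[X] = 0.1912

Variance:
Var(X) = 0.0366

Standard deviation:
σ = √Var(X) = 0.1912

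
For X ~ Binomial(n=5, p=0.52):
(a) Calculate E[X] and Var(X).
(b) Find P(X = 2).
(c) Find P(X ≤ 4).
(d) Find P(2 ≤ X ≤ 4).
(a) E[X] = 2.6000, Var(X) = 1.2480
(b) P(X = 2) = 0.299041
(c) P(X ≤ 4) = 0.961980
(d) P(2 ≤ X ≤ 4) = 0.798480

We have X ~ Binomial(n=5, p=0.52).

(a) Moments:
E[X] = 2.6000
Var(X) = 1.2480
σ = √Var(X) = 1.1171

(b) Point probability using PMF:
P(X = 2) = 0.299041

(c) Cumulative probability using CDF:
P(X ≤ 4) = F(4) = 0.961980

(d) Range probability:
P(2 ≤ X ≤ 4) = P(X ≤ 4) - P(X ≤ 1)
                   = F(4) - F(1)
                   = 0.961980 - 0.163499
                   = 0.798480

This means approximately 79.8% of outcomes fall in the interval [2, 4].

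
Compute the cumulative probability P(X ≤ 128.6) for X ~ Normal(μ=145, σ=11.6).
0.078711

We have X ~ Normal(μ=145, σ=11.6).

The CDF gives us P(X ≤ k).

Using the CDF:
P(X ≤ 128.6) = 0.078711

This means there's approximately a 7.9% chance that X is at most 128.6.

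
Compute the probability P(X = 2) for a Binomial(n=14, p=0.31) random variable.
0.101848

We have X ~ Binomial(n=14, p=0.31).

For a Binomial distribution, the PMF gives us the probability of each outcome.

Using the PMF formula:
P(X = 2) = 0.101848

Rounded to 4 decimal places: 0.1018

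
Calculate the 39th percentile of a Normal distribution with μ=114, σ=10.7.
111.0113

We have X ~ Normal(μ=114, σ=10.7).

We want to find x such that P(X ≤ x) = 0.39.

This is the 39th percentile, which means 39% of values fall below this point.

Using the inverse CDF (quantile function):
x = F⁻¹(0.39) = 111.0113

Verification: P(X ≤ 111.0113) = 0.39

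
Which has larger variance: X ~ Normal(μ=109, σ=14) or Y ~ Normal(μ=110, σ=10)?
X has larger variance (196.0000 > 100.0000)

Compute the variance for each distribution:

X ~ Normal(μ=109, σ=14):
Var(X) = 196.0000

Y ~ Normal(μ=110, σ=10):
Var(Y) = 100.0000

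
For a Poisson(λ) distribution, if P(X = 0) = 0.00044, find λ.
λ = 7.7287

For a Poisson(λ) distribution, the PMF at 0 is:
P(X = 0) = λ^0 e^(-λ) / 0! = e^(-λ)

Given P(X = 0) = 0.00044:
e^(-λ) = 0.00044
-λ = ln(0.00044)
λ = -ln(0.00044) = 7.7287

Verification: e^(-7.7287) = 0.00044 ✓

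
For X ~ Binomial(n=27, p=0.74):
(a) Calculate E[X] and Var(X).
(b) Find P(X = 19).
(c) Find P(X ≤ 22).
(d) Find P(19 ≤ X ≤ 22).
(a) E[X] = 19.9800, Var(X) = 5.1948
(b) P(X = 19) = 0.151900
(c) P(X ≤ 22) = 0.867972
(d) P(19 ≤ X ≤ 22) = 0.616246

We have X ~ Binomial(n=27, p=0.74).

(a) Moments:
E[X] = 19.9800
Var(X) = 5.1948
σ = √Var(X) = 2.2792

(b) Point probability using PMF:
P(X = 19) = 0.151900

(c) Cumulative probability using CDF:
P(X ≤ 22) = F(22) = 0.867972

(d) Range probability:
P(19 ≤ X ≤ 22) = P(X ≤ 22) - P(X ≤ 18)
                   = F(22) - F(18)
                   = 0.867972 - 0.251727
                   = 0.616246

This means approximately 61.6% of outcomes fall in the interval [19, 22].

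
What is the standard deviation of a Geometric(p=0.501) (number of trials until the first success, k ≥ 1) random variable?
1.4100

We have X ~ Geometric(p=0.501) (number of trials until the first success, k ≥ 1).

For a Geometric distribution with p=0.501 (number of trials until the first success, k ≥ 1):
σ = √Var(X) = 1.4100

The standard deviation is the square root of the variance.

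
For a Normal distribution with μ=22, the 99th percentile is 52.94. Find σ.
σ = 13.2998

For X ~ Normal(μ, σ), the p-th percentile satisfies x = μ + z_p × σ,
where z_p = Φ⁻¹(p) is the standard normal quantile.

Step 1: z_{0.99} = Φ⁻¹(0.99) = 2.3263

Step 2: Solve for σ:
52.94 = 22 + 2.3263 × σ
σ = (52.94 - 22) / 2.3263
σ = 30.94 / 2.3263
σ = 13.2998

Verification: μ + z × σ = 22 + 2.3263 × 13.2998 = 52.94 ✓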